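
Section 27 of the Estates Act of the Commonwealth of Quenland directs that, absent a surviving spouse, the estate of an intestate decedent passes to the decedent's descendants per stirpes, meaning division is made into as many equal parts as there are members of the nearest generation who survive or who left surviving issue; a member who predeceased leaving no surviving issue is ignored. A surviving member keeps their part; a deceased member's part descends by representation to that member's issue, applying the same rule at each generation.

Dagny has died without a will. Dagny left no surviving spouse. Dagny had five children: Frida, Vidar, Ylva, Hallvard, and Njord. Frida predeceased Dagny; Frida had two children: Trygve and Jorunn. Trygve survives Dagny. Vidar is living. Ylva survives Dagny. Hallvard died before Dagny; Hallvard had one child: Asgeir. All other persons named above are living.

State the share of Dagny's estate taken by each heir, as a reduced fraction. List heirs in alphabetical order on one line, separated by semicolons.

Asgeir 1/5; Jorunn 1/10; Njord 1/5; Trygve 1/10; Vidar 1/5; Ylva 1/5

There is no surviving spouse, so the entire estate passes to Dagny's descendants per stirpes.
The estate is divided into 5 equal shares of 1/5 among Frida, Vidar, Ylva, Hallvard, Njord.
Frida predeceased; the 1/5 allotted to Frida's branch passes to Frida's issue by representation.
The 1/5 is divided into 2 equal shares of 1/10 among Trygve, Jorunn.
Trygve is living and takes 1/10.
Jorunn is living and takes 1/10.
Vidar is living and takes 1/5.
Ylva is living and takes 1/5.
Hallvard predeceased; the 1/5 allotted to Hallvard's branch passes to Hallvard's issue by representation.
Asgeir is the sole taker at this level and receives the full 1/5.
Njord is living and takes 1/5.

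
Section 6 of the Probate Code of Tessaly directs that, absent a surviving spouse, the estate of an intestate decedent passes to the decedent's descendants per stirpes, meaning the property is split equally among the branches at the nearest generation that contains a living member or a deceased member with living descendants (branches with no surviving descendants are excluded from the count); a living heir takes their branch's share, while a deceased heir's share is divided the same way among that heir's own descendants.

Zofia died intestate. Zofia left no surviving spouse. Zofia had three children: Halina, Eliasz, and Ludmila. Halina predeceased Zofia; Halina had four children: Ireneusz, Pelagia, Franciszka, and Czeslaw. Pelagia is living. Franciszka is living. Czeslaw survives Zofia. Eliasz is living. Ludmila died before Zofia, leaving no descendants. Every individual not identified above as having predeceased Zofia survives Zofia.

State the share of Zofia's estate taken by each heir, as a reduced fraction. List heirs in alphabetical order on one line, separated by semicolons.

Czeslaw 1/8; Eliasz 1/2; Franciszka 1/8; Ireneusz 1/8; Pelagia 1/8

There is no surviving spouse, so the entire estate passes to Zofia's descendants per stirpes.
Ludmila left no surviving issue, so that branch lapses and is disregarded.
The estate is divided into 2 equal shares of 1/2 among Halina, Eliasz.
Halina predeceased; the 1/2 allotted to Halina's branch passes to Halina's issue by representation.
The 1/2 is divided into 4 equal shares of 1/8 among Ireneusz, Pelagia, Franciszka, Czeslaw.
Ireneusz is living and takes 1/8.
Pelagia is living and takes 1/8.
Franciszka is living and takes 1/8.
Czeslaw is living and takes 1/8.
Eliasz is living and takes 1/2.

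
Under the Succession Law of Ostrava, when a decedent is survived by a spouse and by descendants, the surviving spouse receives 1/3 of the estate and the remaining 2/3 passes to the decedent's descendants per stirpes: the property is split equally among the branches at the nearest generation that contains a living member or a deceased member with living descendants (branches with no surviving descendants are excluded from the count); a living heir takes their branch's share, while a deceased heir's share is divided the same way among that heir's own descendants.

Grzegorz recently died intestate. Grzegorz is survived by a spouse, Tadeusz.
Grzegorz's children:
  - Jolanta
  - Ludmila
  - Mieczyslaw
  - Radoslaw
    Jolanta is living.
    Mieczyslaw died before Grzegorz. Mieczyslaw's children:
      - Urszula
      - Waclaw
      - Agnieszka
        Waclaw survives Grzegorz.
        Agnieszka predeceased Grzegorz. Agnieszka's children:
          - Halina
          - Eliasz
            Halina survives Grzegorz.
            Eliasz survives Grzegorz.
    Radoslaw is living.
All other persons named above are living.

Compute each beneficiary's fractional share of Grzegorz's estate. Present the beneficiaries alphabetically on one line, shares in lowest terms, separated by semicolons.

Tadeusz, as surviving spouse, takes 1/3.
The remaining 2/3 passes to Grzegorz's descendants per stirpes.
The 2/3 is divided into 4 equal shares of 1/6 among Jolanta, Ludmila, Mieczyslaw, Radoslaw.
Jolanta is living and takes 1/6.
Ludmila is living and takes 1/6.
Mieczyslaw predeceased; the 1/6 allotted to Mieczyslaw's branch passes to Mieczyslaw's issue by representation.
The 1/6 is divided into 3 equal shares of 1/18 among Urszula, Waclaw, Agnieszka.
Urszula is living and takes 1/18.
Waclaw is living and takes 1/18.
Agnieszka predeceased; the 1/18 allotted to Agnieszka's branch passes to Agnieszka's issue by representation.
The 1/18 is divided into 2 equal shares of 1/36 among Halina, Eliasz.
Halina is living and takes 1/36.
Eliasz is living and takes 1/36.
Radoslaw is living and takes 1/6.

Eliasz 1/36; Halina 1/36; Jolanta 1/6; Ludmila 1/6; Radoslaw 1/6; Tadeusz 1/3; Urszula 1/18; Waclaw 1/18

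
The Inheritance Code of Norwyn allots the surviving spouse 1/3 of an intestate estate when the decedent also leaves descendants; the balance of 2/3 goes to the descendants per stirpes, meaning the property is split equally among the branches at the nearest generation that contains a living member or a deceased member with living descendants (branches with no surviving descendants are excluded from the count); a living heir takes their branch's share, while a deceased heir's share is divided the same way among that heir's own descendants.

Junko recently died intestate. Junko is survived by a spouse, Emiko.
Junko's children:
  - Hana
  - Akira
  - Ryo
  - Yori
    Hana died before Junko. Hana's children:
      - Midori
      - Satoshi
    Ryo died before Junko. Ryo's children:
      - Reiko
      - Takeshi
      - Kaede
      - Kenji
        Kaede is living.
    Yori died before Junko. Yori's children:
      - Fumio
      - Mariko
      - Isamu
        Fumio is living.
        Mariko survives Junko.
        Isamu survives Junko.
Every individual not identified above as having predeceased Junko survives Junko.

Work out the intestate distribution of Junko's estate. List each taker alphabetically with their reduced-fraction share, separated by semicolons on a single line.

Emiko, as surviving spouse, takes 1/3.
The remaining 2/3 passes to Junko's descendants per stirpes.
The 2/3 is divided into 4 equal shares of 1/6 among Hana, Akira, Ryo, Yori.
Hana predeceased; the 1/6 allotted to Hana's branch passes to Hana's issue by representation.
The 1/6 is divided into 2 equal shares of 1/12 among Midori, Satoshi.
Midori is living and takes 1/12.
Satoshi is living and takes 1/12.
Akira is living and takes 1/6.
Ryo predeceased; the 1/6 allotted to Ryo's branch passes to Ryo's issue by representation.
The 1/6 is divided into 4 equal shares of 1/24 among Reiko, Takeshi, Kaede, Kenji.
Reiko is living and takes 1/24.
Takeshi is living and takes 1/24.
Kaede is living and takes 1/24.
Kenji is living and takes 1/24.
Yori predeceased; the 1/6 allotted to Yori's branch passes to Yori's issue by representation.
The 1/6 is divided into 3 equal shares of 1/18 among Fumio, Mariko, Isamu.
Fumio is living and takes 1/18.
Mariko is living and takes 1/18.
Isamu is living and takes 1/18.

Akira 1/6; Emiko 1/3; Fumio 1/18; Isamu 1/18; Kaede 1/24; Kenji 1/24; Mariko 1/18; Midori 1/12; Reiko 1/24; Satoshi 1/12; Takeshi 1/24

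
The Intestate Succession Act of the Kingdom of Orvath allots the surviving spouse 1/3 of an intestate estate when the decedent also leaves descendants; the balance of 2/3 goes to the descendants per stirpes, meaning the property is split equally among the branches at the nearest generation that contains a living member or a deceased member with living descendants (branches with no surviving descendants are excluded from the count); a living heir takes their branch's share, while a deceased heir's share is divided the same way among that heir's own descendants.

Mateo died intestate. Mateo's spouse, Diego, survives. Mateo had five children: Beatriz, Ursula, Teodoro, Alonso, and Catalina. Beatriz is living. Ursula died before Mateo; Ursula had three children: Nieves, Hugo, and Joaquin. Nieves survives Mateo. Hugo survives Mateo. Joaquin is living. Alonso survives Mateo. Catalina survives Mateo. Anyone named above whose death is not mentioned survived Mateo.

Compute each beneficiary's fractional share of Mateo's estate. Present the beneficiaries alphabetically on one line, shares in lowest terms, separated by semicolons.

Diego, as surviving spouse, takes 1/3.
The remaining 2/3 passes to Mateo's descendants per stirpes.
The 2/3 is divided into 5 equal shares of 2/15 among Beatriz, Ursula, Teodoro, Alonso, Catalina.
Beatriz is living and takes 2/15.
Ursula predeceased; the 2/15 allotted to Ursula's branch passes to Ursula's issue by representation.
The 2/15 is divided into 3 equal shares of 2/45 among Nieves, Hugo, Joaquin.
Nieves is living and takes 2/45.
Hugo is living and takes 2/45.
Joaquin is living and takes 2/45.
Teodoro is living and takes 2/15.
Alonso is living and takes 2/15.
Catalina is living and takes 2/15.

Alonso 2/15; Beatriz 2/15; Catalina 2/15; Diego 1/3; Hugo 2/45; Joaquin 2/45; Nieves 2/45; Teodoro 2/15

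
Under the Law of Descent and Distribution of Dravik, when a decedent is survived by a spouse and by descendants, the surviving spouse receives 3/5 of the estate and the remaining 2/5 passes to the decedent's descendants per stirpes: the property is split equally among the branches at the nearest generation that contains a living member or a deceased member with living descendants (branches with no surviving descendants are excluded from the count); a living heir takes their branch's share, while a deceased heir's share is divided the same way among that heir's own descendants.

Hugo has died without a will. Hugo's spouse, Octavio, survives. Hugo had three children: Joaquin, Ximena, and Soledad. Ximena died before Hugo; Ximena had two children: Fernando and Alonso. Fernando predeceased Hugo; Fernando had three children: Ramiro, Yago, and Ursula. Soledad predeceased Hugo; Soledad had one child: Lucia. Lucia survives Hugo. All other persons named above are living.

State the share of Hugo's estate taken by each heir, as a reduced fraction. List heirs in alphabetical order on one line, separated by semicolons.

Octavio, as surviving spouse, takes 3/5.
The remaining 2/5 passes to Hugo's descendants per stirpes.
The 2/5 is divided into 3 equal shares of 2/15 among Joaquin, Ximena, Soledad.
Joaquin is living and takes 2/15.
Ximena predeceased; the 2/15 allotted to Ximena's branch passes to Ximena's issue by representation.
The 2/15 is divided into 2 equal shares of 1/15 among Fernando, Alonso.
Fernando predeceased; the 1/15 allotted to Fernando's branch passes to Fernando's issue by representation.
The 1/15 is divided into 3 equal shares of 1/45 among Ramiro, Yago, Ursula.
Ramiro is living and takes 1/45.
Yago is living and takes 1/45.
Ursula is living and takes 1/45.
Alonso is living and takes 1/15.
Soledad predeceased; the 2/15 allotted to Soledad's branch passes to Soledad's issue by representation.
Lucia is the sole taker at this level and receives the full 2/15.

Alonso 1/15; Joaquin 2/15; Lucia 2/15; Octavio 3/5; Ramiro 1/45; Ursula 1/45; Yago 1/45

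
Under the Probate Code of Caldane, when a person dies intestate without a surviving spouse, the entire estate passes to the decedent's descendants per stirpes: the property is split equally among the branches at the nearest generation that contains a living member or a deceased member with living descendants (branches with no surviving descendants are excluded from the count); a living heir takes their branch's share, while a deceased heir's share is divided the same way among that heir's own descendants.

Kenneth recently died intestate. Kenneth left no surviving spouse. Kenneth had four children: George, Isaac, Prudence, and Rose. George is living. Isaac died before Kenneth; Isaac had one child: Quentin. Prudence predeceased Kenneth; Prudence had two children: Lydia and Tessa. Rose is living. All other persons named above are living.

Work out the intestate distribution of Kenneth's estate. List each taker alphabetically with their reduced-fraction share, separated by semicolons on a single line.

There is no surviving spouse, so the entire estate passes to Kenneth's descendants per stirpes.
The estate is divided into 4 equal shares of 1/4 among George, Isaac, Prudence, Rose.
George is living and takes 1/4.
Isaac predeceased; the 1/4 allotted to Isaac's branch passes to Isaac's issue by representation.
Quentin is the sole taker at this level and receives the full 1/4.
Prudence predeceased; the 1/4 allotted to Prudence's branch passes to Prudence's issue by representation.
The 1/4 is divided into 2 equal shares of 1/8 among Lydia, Tessa.
Lydia is living and takes 1/8.
Tessa is living and takes 1/8.
Rose is living and takes 1/4.

George 1/4; Lydia 1/8; Quentin 1/4; Rose 1/4; Tessa 1/8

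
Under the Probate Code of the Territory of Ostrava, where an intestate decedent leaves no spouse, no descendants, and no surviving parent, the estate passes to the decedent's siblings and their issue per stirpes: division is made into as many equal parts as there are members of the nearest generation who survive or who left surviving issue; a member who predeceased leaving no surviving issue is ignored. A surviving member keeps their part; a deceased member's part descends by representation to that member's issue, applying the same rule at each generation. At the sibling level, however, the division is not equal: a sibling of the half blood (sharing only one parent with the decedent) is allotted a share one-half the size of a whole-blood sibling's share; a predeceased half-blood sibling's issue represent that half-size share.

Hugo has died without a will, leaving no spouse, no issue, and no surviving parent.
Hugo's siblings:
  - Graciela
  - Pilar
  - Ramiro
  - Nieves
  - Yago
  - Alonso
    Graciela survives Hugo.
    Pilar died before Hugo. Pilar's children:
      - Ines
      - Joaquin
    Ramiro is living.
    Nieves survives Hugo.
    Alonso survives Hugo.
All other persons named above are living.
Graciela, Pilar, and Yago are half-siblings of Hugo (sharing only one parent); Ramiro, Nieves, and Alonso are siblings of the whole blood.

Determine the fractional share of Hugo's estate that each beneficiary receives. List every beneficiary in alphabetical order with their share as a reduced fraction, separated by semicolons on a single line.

Alonso 2/9; Graciela 1/9; Ines 1/18; Joaquin 1/18; Nieves 2/9; Ramiro 2/9; Yago 1/9

No spouse, descendants, or parent survives, so the estate passes to Hugo's siblings per stirpes.
Half-blood siblings count for one-half the weight of whole-blood siblings at the initial division.
Dividing 1 in proportion to weights (total weight 9/2): Graciela (weight 1/2) → 1/9; Pilar (weight 1/2) → 1/9; Ramiro (weight 1) → 2/9; Nieves (weight 1) → 2/9; Yago (weight 1/2) → 1/9; Alonso (weight 1) → 2/9.
Graciela is living and takes 1/9.
Pilar predeceased; the 1/9 allotted to Pilar's branch passes to Pilar's issue by representation.
The 1/9 is divided into 2 equal shares of 1/18 among Ines, Joaquin.
Ines is living and takes 1/18.
Joaquin is living and takes 1/18.
Ramiro is living and takes 2/9.
Nieves is living and takes 2/9.
Yago is living and takes 1/9.
Alonso is living and takes 2/9.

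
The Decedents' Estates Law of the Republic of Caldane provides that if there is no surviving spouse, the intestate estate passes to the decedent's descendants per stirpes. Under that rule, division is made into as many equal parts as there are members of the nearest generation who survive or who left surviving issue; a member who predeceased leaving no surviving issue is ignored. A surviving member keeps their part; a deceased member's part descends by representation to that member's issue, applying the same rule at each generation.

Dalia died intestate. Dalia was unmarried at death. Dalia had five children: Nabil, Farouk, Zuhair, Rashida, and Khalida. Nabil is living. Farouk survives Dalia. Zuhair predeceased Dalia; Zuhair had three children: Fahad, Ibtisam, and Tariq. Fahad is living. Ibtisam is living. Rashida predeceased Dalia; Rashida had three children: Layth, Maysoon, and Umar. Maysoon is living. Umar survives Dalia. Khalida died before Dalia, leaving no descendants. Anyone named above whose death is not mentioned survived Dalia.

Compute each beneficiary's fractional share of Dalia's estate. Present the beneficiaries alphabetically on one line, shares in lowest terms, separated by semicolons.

Fahad 1/12; Farouk 1/4; Ibtisam 1/12; Layth 1/12; Maysoon 1/12; Nabil 1/4; Tariq 1/12; Umar 1/12

There is no surviving spouse, so the entire estate passes to Dalia's descendants per stirpes.
Khalida left no surviving issue, so that branch lapses and is disregarded.
The estate is divided into 4 equal shares of 1/4 among Nabil, Farouk, Zuhair, Rashida.
Nabil is living and takes 1/4.
Farouk is living and takes 1/4.
Zuhair predeceased; the 1/4 allotted to Zuhair's branch passes to Zuhair's issue by representation.
The 1/4 is divided into 3 equal shares of 1/12 among Fahad, Ibtisam, Tariq.
Fahad is living and takes 1/12.
Ibtisam is living and takes 1/12.
Tariq is living and takes 1/12.
Rashida predeceased; the 1/4 allotted to Rashida's branch passes to Rashida's issue by representation.
The 1/4 is divided into 3 equal shares of 1/12 among Layth, Maysoon, Umar.
Layth is living and takes 1/12.
Maysoon is living and takes 1/12.
Umar is living and takes 1/12.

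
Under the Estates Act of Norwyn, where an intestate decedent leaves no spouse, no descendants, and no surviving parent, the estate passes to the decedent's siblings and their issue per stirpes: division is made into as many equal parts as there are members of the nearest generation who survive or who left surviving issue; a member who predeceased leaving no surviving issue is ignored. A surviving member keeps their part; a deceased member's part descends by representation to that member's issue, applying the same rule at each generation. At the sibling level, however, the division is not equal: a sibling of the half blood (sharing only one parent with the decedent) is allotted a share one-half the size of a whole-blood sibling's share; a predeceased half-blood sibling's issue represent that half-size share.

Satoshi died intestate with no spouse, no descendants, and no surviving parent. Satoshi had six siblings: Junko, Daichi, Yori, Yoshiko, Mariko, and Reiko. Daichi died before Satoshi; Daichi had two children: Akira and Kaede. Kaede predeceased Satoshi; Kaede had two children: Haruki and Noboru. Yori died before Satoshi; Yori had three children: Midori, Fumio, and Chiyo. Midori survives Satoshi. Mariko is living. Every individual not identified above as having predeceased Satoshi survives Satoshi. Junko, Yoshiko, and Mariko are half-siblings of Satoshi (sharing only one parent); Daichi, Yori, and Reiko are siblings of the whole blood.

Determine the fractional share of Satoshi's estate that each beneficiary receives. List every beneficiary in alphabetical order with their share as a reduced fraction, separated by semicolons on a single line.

No spouse, descendants, or parent survives, so the estate passes to Satoshi's siblings per stirpes.
Half-blood siblings count for one-half the weight of whole-blood siblings at the initial division.
Dividing 1 in proportion to weights (total weight 9/2): Junko (weight 1/2) → 1/9; Daichi (weight 1) → 2/9; Yori (weight 1) → 2/9; Yoshiko (weight 1/2) → 1/9; Mariko (weight 1/2) → 1/9; Reiko (weight 1) → 2/9.
Junko is living and takes 1/9.
Daichi predeceased; the 2/9 allotted to Daichi's branch passes to Daichi's issue by representation.
The 2/9 is divided into 2 equal shares of 1/9 among Akira, Kaede.
Akira is living and takes 1/9.
Kaede predeceased; the 1/9 allotted to Kaede's branch passes to Kaede's issue by representation.
The 1/9 is divided into 2 equal shares of 1/18 among Haruki, Noboru.
Haruki is living and takes 1/18.
Noboru is living and takes 1/18.
Yori predeceased; the 2/9 allotted to Yori's branch passes to Yori's issue by representation.
The 2/9 is divided into 3 equal shares of 2/27 among Midori, Fumio, Chiyo.
Midori is living and takes 2/27.
Fumio is living and takes 2/27.
Chiyo is living and takes 2/27.
Yoshiko is living and takes 1/9.
Mariko is living and takes 1/9.
Reiko is living and takes 2/9.

Akira 1/9; Chiyo 2/27; Fumio 2/27; Haruki 1/18; Junko 1/9; Mariko 1/9; Midori 2/27; Noboru 1/18; Reiko 2/9; Yoshiko 1/9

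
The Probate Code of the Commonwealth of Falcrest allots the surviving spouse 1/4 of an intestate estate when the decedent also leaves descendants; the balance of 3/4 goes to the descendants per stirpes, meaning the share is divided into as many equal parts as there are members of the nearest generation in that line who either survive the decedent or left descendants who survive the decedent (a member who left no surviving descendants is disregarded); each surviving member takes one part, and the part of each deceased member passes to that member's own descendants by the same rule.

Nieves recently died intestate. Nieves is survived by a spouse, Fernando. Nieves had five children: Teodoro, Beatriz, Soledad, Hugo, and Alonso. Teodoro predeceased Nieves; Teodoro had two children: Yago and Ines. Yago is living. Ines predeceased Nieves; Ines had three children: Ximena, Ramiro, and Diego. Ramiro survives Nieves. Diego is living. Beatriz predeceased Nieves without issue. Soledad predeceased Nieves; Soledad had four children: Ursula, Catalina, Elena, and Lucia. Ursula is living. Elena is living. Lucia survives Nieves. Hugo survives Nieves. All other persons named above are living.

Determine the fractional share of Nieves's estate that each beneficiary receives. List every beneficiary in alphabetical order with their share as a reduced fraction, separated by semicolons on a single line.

Alonso 3/16; Catalina 3/64; Diego 1/32; Elena 3/64; Fernando 1/4; Hugo 3/16; Lucia 3/64; Ramiro 1/32; Ursula 3/64; Ximena 1/32; Yago 3/32

Fernando, as surviving spouse, takes 1/4.
The remaining 3/4 passes to Nieves's descendants per stirpes.
Beatriz left no surviving issue, so that branch lapses and is disregarded.
The 3/4 is divided into 4 equal shares of 3/16 among Teodoro, Soledad, Hugo, Alonso.
Teodoro predeceased; the 3/16 allotted to Teodoro's branch passes to Teodoro's issue by representation.
The 3/16 is divided into 2 equal shares of 3/32 among Yago, Ines.
Yago is living and takes 3/32.
Ines predeceased; the 3/32 allotted to Ines's branch passes to Ines's issue by representation.
The 3/32 is divided into 3 equal shares of 1/32 among Ximena, Ramiro, Diego.
Ximena is living and takes 1/32.
Ramiro is living and takes 1/32.
Diego is living and takes 1/32.
Soledad predeceased; the 3/16 allotted to Soledad's branch passes to Soledad's issue by representation.
The 3/16 is divided into 4 equal shares of 3/64 among Ursula, Catalina, Elena, Lucia.
Ursula is living and takes 3/64.
Catalina is living and takes 3/64.
Elena is living and takes 3/64.
Lucia is living and takes 3/64.
Hugo is living and takes 3/16.
Alonso is living and takes 3/16.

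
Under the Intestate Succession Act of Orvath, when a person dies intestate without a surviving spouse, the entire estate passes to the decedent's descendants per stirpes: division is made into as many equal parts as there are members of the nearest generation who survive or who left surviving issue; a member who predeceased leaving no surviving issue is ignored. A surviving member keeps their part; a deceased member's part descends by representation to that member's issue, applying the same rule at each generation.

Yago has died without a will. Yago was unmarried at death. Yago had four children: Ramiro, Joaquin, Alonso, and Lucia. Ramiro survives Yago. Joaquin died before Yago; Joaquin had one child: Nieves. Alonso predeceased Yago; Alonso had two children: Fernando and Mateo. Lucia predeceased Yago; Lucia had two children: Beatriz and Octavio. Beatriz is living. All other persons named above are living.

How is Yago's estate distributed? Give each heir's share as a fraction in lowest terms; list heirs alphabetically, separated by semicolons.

There is no surviving spouse, so the entire estate passes to Yago's descendants per stirpes.
The estate is divided into 4 equal shares of 1/4 among Ramiro, Joaquin, Alonso, Lucia.
Ramiro is living and takes 1/4.
Joaquin predeceased; the 1/4 allotted to Joaquin's branch passes to Joaquin's issue by representation.
Nieves is the sole taker at this level and receives the full 1/4.
Alonso predeceased; the 1/4 allotted to Alonso's branch passes to Alonso's issue by representation.
The 1/4 is divided into 2 equal shares of 1/8 among Fernando, Mateo.
Fernando is living and takes 1/8.
Mateo is living and takes 1/8.
Lucia predeceased; the 1/4 allotted to Lucia's branch passes to Lucia's issue by representation.
The 1/4 is divided into 2 equal shares of 1/8 among Beatriz, Octavio.
Beatriz is living and takes 1/8.
Octavio is living and takes 1/8.

Beatriz 1/8; Fernando 1/8; Mateo 1/8; Nieves 1/4; Octavio 1/8; Ramiro 1/4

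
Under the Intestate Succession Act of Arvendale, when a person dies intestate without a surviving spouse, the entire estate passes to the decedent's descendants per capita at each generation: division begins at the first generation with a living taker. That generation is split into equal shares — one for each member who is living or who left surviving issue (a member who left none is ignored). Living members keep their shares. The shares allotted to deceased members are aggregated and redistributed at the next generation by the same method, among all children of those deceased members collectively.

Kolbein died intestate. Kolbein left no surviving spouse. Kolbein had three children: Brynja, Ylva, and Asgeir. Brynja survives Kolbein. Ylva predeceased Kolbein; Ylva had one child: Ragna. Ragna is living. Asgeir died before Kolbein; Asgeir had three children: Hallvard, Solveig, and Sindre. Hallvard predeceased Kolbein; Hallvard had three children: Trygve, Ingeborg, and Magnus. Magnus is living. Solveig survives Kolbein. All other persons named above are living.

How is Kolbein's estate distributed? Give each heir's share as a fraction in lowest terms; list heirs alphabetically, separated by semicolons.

Brynja 1/3; Ingeborg 1/18; Magnus 1/18; Ragna 1/6; Sindre 1/6; Solveig 1/6; Trygve 1/18

There is no surviving spouse, so the entire estate passes to Kolbein's descendants per capita at each generation.
At generation 1 (Brynja, Ylva, Asgeir) there are 3 shares of (1)/3 = 1/3 each.
Living: Brynja — each takes 1/3.
Deceased: Ylva and Asgeir. Their combined 2/3 is pooled and carried to generation 2.
At generation 2 (Ragna, Hallvard, Solveig, Sindre) there are 4 shares of (2/3)/4 = 1/6 each.
Living: Ragna, Solveig, and Sindre — each takes 1/6.
Deceased: Hallvard. That 1/6 share is carried to generation 3.
At generation 3 (Trygve, Ingeborg, Magnus) there are 3 shares of (1/6)/3 = 1/18 each.
Living: Trygve, Ingeborg, and Magnus — each takes 1/18.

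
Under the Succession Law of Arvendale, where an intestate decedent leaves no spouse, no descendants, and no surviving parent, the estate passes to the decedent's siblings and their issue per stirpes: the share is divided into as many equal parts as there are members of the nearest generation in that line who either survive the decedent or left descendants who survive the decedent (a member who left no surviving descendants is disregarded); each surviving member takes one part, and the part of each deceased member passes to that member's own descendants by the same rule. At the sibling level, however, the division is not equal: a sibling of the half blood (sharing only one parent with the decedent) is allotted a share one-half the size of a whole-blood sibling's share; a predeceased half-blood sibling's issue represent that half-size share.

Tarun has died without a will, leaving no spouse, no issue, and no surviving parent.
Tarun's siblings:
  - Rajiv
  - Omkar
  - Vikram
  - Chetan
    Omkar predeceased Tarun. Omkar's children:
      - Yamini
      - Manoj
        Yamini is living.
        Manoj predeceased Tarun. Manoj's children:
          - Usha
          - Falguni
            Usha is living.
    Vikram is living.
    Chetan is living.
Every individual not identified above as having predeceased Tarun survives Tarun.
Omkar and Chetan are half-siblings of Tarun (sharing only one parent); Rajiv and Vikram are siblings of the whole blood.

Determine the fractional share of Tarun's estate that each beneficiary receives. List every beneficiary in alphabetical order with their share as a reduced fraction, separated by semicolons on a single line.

No spouse, descendants, or parent survives, so the estate passes to Tarun's siblings per stirpes.
Half-blood siblings count for one-half the weight of whole-blood siblings at the initial division.
Dividing 1 in proportion to weights (total weight 3): Rajiv (weight 1) → 1/3; Omkar (weight 1/2) → 1/6; Vikram (weight 1) → 1/3; Chetan (weight 1/2) → 1/6.
Rajiv is living and takes 1/3.
Omkar predeceased; the 1/6 allotted to Omkar's branch passes to Omkar's issue by representation.
The 1/6 is divided into 2 equal shares of 1/12 among Yamini, Manoj.
Yamini is living and takes 1/12.
Manoj predeceased; the 1/12 allotted to Manoj's branch passes to Manoj's issue by representation.
The 1/12 is divided into 2 equal shares of 1/24 among Usha, Falguni.
Usha is living and takes 1/24.
Falguni is living and takes 1/24.
Vikram is living and takes 1/3.
Chetan is living and takes 1/6.

Chetan 1/6; Falguni 1/24; Rajiv 1/3; Usha 1/24; Vikram 1/3; Yamini 1/12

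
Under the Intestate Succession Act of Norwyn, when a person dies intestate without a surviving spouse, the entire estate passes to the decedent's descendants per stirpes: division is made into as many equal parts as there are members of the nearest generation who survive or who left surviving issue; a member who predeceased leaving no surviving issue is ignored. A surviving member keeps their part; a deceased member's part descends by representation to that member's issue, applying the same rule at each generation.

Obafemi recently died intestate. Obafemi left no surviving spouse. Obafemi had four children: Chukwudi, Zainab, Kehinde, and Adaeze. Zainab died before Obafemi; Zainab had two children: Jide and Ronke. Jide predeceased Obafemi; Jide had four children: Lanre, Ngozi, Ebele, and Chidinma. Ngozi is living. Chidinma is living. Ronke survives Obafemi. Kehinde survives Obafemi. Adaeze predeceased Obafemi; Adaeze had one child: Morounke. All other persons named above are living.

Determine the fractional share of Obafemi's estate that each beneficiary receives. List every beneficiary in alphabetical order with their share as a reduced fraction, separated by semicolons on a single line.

There is no surviving spouse, so the entire estate passes to Obafemi's descendants per stirpes.
The estate is divided into 4 equal shares of 1/4 among Chukwudi, Zainab, Kehinde, Adaeze.
Chukwudi is living and takes 1/4.
Zainab predeceased; the 1/4 allotted to Zainab's branch passes to Zainab's issue by representation.
The 1/4 is divided into 2 equal shares of 1/8 among Jide, Ronke.
Jide predeceased; the 1/8 allotted to Jide's branch passes to Jide's issue by representation.
The 1/8 is divided into 4 equal shares of 1/32 among Lanre, Ngozi, Ebele, Chidinma.
Lanre is living and takes 1/32.
Ngozi is living and takes 1/32.
Ebele is living and takes 1/32.
Chidinma is living and takes 1/32.
Ronke is living and takes 1/8.
Kehinde is living and takes 1/4.
Adaeze predeceased; the 1/4 allotted to Adaeze's branch passes to Adaeze's issue by representation.
Morounke is the sole taker at this level and receives the full 1/4.

Chidinma 1/32; Chukwudi 1/4; Ebele 1/32; Kehinde 1/4; Lanre 1/32; Morounke 1/4; Ngozi 1/32; Ronke 1/8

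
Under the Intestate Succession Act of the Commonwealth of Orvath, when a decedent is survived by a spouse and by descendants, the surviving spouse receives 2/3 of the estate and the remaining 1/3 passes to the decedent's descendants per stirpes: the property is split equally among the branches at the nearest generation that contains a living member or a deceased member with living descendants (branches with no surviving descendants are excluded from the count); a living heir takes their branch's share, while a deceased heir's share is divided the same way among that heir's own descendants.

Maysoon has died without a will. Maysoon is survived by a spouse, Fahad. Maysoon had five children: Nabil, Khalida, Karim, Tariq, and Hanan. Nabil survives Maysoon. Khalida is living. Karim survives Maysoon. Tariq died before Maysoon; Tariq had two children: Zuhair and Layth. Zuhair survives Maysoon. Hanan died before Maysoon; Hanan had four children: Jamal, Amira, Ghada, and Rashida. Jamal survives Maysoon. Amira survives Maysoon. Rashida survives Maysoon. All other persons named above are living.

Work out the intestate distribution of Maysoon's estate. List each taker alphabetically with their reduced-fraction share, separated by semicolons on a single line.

Fahad, as surviving spouse, takes 2/3.
The remaining 1/3 passes to Maysoon's descendants per stirpes.
The 1/3 is divided into 5 equal shares of 1/15 among Nabil, Khalida, Karim, Tariq, Hanan.
Nabil is living and takes 1/15.
Khalida is living and takes 1/15.
Karim is living and takes 1/15.
Tariq predeceased; the 1/15 allotted to Tariq's branch passes to Tariq's issue by representation.
The 1/15 is divided into 2 equal shares of 1/30 among Zuhair, Layth.
Zuhair is living and takes 1/30.
Layth is living and takes 1/30.
Hanan predeceased; the 1/15 allotted to Hanan's branch passes to Hanan's issue by representation.
The 1/15 is divided into 4 equal shares of 1/60 among Jamal, Amira, Ghada, Rashida.
Jamal is living and takes 1/60.
Amira is living and takes 1/60.
Ghada is living and takes 1/60.
Rashida is living and takes 1/60.

Amira 1/60; Fahad 2/3; Ghada 1/60; Jamal 1/60; Karim 1/15; Khalida 1/15; Layth 1/30; Nabil 1/15; Rashida 1/60; Zuhair 1/30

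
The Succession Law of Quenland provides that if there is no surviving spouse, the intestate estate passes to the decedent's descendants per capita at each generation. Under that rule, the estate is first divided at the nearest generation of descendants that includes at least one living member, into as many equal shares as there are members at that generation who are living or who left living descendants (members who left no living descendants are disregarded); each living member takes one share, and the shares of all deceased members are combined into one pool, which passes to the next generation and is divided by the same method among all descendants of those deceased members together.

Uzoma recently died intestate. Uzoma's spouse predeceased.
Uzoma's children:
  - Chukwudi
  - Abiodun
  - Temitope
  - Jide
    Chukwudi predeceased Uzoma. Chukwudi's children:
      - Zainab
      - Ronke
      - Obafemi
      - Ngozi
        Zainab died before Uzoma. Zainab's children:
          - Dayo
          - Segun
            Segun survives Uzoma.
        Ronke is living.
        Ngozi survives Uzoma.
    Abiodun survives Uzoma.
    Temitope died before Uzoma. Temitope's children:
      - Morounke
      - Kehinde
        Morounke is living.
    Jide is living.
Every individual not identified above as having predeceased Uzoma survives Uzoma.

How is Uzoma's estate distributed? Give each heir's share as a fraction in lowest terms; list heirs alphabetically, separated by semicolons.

Abiodun 1/4; Dayo 1/24; Jide 1/4; Kehinde 1/12; Morounke 1/12; Ngozi 1/12; Obafemi 1/12; Ronke 1/12; Segun 1/24

There is no surviving spouse, so the entire estate passes to Uzoma's descendants per capita at each generation.
At generation 1 (Chukwudi, Abiodun, Temitope, Jide) there are 4 shares of (1)/4 = 1/4 each.
Living: Abiodun and Jide — each takes 1/4.
Deceased: Chukwudi and Temitope. Their combined 1/2 is pooled and carried to generation 2.
At generation 2 (Zainab, Ronke, Obafemi, Ngozi, Morounke, Kehinde) there are 6 shares of (1/2)/6 = 1/12 each.
Living: Ronke, Obafemi, Ngozi, Morounke, and Kehinde — each takes 1/12.
Deceased: Zainab. That 1/12 share is carried to generation 3.
At generation 3 (Dayo, Segun) there are 2 shares of (1/12)/2 = 1/24 each.
Living: Dayo and Segun — each takes 1/24.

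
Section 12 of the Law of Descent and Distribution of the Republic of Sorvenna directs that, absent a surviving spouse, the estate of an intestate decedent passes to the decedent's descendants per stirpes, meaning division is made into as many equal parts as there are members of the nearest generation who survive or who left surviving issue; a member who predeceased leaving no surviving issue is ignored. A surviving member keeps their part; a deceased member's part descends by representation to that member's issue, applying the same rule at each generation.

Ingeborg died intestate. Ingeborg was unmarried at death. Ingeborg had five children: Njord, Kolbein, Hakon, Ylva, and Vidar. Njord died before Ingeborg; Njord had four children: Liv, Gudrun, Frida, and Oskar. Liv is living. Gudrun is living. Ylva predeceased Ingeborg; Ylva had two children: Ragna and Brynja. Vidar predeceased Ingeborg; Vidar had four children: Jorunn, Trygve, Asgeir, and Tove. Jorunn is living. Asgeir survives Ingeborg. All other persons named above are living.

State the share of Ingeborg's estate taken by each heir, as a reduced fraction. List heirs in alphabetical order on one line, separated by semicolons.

There is no surviving spouse, so the entire estate passes to Ingeborg's descendants per stirpes.
The estate is divided into 5 equal shares of 1/5 among Njord, Kolbein, Hakon, Ylva, Vidar.
Njord predeceased; the 1/5 allotted to Njord's branch passes to Njord's issue by representation.
The 1/5 is divided into 4 equal shares of 1/20 among Liv, Gudrun, Frida, Oskar.
Liv is living and takes 1/20.
Gudrun is living and takes 1/20.
Frida is living and takes 1/20.
Oskar is living and takes 1/20.
Kolbein is living and takes 1/5.
Hakon is living and takes 1/5.
Ylva predeceased; the 1/5 allotted to Ylva's branch passes to Ylva's issue by representation.
The 1/5 is divided into 2 equal shares of 1/10 among Ragna, Brynja.
Ragna is living and takes 1/10.
Brynja is living and takes 1/10.
Vidar predeceased; the 1/5 allotted to Vidar's branch passes to Vidar's issue by representation.
The 1/5 is divided into 4 equal shares of 1/20 among Jorunn, Trygve, Asgeir, Tove.
Jorunn is living and takes 1/20.
Trygve is living and takes 1/20.
Asgeir is living and takes 1/20.
Tove is living and takes 1/20.

Asgeir 1/20; Brynja 1/10; Frida 1/20; Gudrun 1/20; Hakon 1/5; Jorunn 1/20; Kolbein 1/5; Liv 1/20; Oskar 1/20; Ragna 1/10; Tove 1/20; Trygve 1/20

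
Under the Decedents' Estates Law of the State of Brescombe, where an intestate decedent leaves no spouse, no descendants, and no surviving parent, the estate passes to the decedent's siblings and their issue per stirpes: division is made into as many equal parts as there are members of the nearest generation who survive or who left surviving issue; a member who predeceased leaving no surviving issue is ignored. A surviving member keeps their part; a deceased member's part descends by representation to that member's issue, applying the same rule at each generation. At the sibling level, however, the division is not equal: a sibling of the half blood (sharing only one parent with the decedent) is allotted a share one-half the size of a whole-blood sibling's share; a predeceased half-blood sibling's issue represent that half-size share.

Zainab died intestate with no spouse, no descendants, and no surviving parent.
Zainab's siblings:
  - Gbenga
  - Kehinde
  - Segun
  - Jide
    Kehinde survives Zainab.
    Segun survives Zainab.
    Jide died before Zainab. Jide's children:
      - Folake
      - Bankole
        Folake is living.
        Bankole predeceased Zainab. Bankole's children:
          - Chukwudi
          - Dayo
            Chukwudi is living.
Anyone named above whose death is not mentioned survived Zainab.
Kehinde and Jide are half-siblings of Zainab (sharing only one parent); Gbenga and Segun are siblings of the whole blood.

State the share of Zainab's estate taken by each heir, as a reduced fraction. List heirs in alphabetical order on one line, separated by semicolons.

Chukwudi 1/24; Dayo 1/24; Folake 1/12; Gbenga 1/3; Kehinde 1/6; Segun 1/3

No spouse, descendants, or parent survives, so the estate passes to Zainab's siblings per stirpes.
Half-blood siblings count for one-half the weight of whole-blood siblings at the initial division.
Dividing 1 in proportion to weights (total weight 3): Gbenga (weight 1) → 1/3; Kehinde (weight 1/2) → 1/6; Segun (weight 1) → 1/3; Jide (weight 1/2) → 1/6.
Gbenga is living and takes 1/3.
Kehinde is living and takes 1/6.
Segun is living and takes 1/3.
Jide predeceased; the 1/6 allotted to Jide's branch passes to Jide's issue by representation.
The 1/6 is divided into 2 equal shares of 1/12 among Folake, Bankole.
Folake is living and takes 1/12.
Bankole predeceased; the 1/12 allotted to Bankole's branch passes to Bankole's issue by representation.
The 1/12 is divided into 2 equal shares of 1/24 among Chukwudi, Dayo.
Chukwudi is living and takes 1/24.
Dayo is living and takes 1/24.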